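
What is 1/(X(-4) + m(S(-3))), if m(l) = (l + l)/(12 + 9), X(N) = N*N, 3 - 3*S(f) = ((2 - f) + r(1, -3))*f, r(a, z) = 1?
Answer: 3/50 ≈ 0.060000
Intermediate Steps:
S(f) = 1 - f*(3 - f)/3 (S(f) = 1 - ((2 - f) + 1)*f/3 = 1 - (3 - f)*f/3 = 1 - f*(3 - f)/3)
X(N) = N²
m(l) = 2*l/21 (m(l) = (2*l)/21 = (2*l)*(1/21) = 2*l/21)
1/(X(-4) + m(S(-3))) = 1/((-4)² + 2*(1 - 1*(-3) + (⅓)*(-3)²)/21) = 1/(16 + 2*(1 + 3 + (⅓)*9)/21) = 1/(16 + 2*(1 + 3 + 3)/21) = 1/(16 + (2/21)*7) = 1/(16 + ⅔) = 1/(50/3) = 3/50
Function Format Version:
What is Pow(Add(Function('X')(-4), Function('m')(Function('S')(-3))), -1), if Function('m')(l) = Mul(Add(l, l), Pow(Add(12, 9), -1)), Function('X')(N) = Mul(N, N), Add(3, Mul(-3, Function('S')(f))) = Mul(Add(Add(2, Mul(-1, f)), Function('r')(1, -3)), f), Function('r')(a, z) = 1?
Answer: Rational(3, 50) ≈ 0.060000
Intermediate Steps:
Function('S')(f) = Add(1, Mul(Rational(-1, 3), f, Add(3, Mul(-1, f)))) (Function('S')(f) = Add(1, Mul(Rational(-1, 3), Mul(Add(Add(2, Mul(-1, f)), 1), f))) = Add(1, Mul(Rational(-1, 3), Mul(Add(3, Mul(-1, f)), f))) = Add(1, Mul(Rational(-1, 3), Mul(f, Add(3, Mul(-1, f))))) = Add(1, Mul(Rational(-1, 3), f, Add(3, Mul(-1, f)))))
Function('X')(N) = Pow(N, 2)
Function('m')(l) = Mul(Rational(2, 21), l) (Function('m')(l) = Mul(Mul(2, l), Pow(21, -1)) = Mul(Mul(2, l), Rational(1, 21)) = Mul(Rational(2, 21), l))
Pow(Add(Function('X')(-4), Function('m')(Function('S')(-3))), -1) = Pow(Add(Pow(-4, 2), Mul(Rational(2, 21), Add(1, Mul(-1, -3), Mul(Rational(1, 3), Pow(-3, 2))))), -1) = Pow(Add(16, Mul(Rational(2, 21), Add(1, 3, Mul(Rational(1, 3), 9)))), -1) = Pow(Add(16, Mul(Rational(2, 21), Add(1, 3, 3))), -1) = Pow(Add(16, Mul(Rational(2, 21), 7)), -1) = Pow(Add(16, Rational(2, 3)), -1) = Pow(Rational(50, 3), -1) = Rational(3, 50)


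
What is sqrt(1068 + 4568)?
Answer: 2*sqrt(1409) ≈ 75.073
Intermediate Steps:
sqrt(1068 + 4568) = sqrt(5636) = 2*sqrt(1409)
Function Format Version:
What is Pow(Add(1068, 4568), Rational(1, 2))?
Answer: Mul(2, Pow(1409, Rational(1, 2))) ≈ 75.073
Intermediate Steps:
Pow(Add(1068, 4568), Rational(1, 2)) = Pow(5636, Rational(1, 2)) = Mul(2, Pow(1409, Rational(1, 2)))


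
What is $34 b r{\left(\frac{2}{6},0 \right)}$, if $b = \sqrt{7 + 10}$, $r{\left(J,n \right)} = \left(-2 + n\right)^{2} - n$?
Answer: $136 \sqrt{17} \approx 560.74$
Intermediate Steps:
$b = \sqrt{17} \approx 4.1231$
$34 b r{\left(\frac{2}{6},0 \right)} = 34 \sqrt{17} \left(\left(-2 + 0\right)^{2} - 0\right) = 34 \sqrt{17} \left(\left(-2\right)^{2} + 0\right) = 34 \sqrt{17} \left(4 + 0\right) = 34 \sqrt{17} \cdot 4 = 136 \sqrt{17}$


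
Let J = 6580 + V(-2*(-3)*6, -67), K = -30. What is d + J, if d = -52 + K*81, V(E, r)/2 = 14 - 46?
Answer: 4034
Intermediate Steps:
V(E, r) = -64 (V(E, r) = 2*(14 - 46) = 2*(-32) = -64)
J = 6516 (J = 6580 - 64 = 6516)
d = -2482 (d = -52 - 30*81 = -52 - 2430 = -2482)
d + J = -2482 + 6516 = 4034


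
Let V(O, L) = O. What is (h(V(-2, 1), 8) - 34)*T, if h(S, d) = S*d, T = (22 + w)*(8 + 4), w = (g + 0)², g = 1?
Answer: -13800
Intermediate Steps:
w = 1 (w = (1 + 0)² = 1² = 1)
T = 276 (T = (22 + 1)*(8 + 4) = 23*12 = 276)
(h(V(-2, 1), 8) - 34)*T = (-2*8 - 34)*276 = (-16 - 34)*276 = -50*276 = -13800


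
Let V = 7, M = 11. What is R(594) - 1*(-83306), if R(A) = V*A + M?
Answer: 87475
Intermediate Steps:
R(A) = 11 + 7*A (R(A) = 7*A + 11 = 11 + 7*A)
R(594) - 1*(-83306) = (11 + 7*594) - 1*(-83306) = (11 + 4158) + 83306 = 4169 + 83306 = 87475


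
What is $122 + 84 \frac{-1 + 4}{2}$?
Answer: $248$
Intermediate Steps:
$122 + 84 \frac{-1 + 4}{2} = 122 + 84 \cdot \frac{1}{2} \cdot 3 = 122 + 84 \cdot \frac{3}{2} = 122 + 126 = 248$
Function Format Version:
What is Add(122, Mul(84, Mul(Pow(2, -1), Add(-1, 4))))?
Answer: 248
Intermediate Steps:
Add(122, Mul(84, Mul(Pow(2, -1), Add(-1, 4)))) = Add(122, Mul(84, Mul(Rational(1, 2), 3))) = Add(122, Mul(84, Rational(3, 2))) = Add(122, 126) = 248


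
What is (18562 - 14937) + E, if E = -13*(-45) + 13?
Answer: 4223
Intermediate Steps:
E = 598 (E = 585 + 13 = 598)
(18562 - 14937) + E = (18562 - 14937) + 598 = 3625 + 598 = 4223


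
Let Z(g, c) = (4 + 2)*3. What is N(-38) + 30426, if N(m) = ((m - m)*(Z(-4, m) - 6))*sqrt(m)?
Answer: 30426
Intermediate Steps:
Z(g, c) = 18 (Z(g, c) = 6*3 = 18)
N(m) = 0 (N(m) = ((m - m)*(18 - 6))*sqrt(m) = (0*12)*sqrt(m) = 0*sqrt(m) = 0)
N(-38) + 30426 = 0 + 30426 = 30426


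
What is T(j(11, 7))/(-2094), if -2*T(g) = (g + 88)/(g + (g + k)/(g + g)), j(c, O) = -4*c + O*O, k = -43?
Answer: 155/8376 ≈ 0.018505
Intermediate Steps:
j(c, O) = O² - 4*c (j(c, O) = -4*c + O² = O² - 4*c)
T(g) = -(88 + g)/(2*(g + (-43 + g)/(2*g))) (T(g) = -(g + 88)/(2*(g + (g - 43)/(g + g))) = -(88 + g)/(2*(g + (-43 + g)/((2*g)))) = -(88 + g)/(2*(g + (-43 + g)*(1/(2*g)))) = -(88 + g)/(2*(g + (-43 + g)/(2*g))))
T(j(11, 7))/(-2094) = -(7² - 4*11)*(88 + (7² - 4*11))/(-43 + (7² - 4*11) + 2*(7² - 4*11)²)/(-2094) = -(49 - 44)*(88 + (49 - 44))/(-43 + (49 - 44) + 2*(49 - 44)²)*(-1/2094) = -1*5*(88 + 5)/(-43 + 5 + 2*5²)*(-1/2094) = -1*5*93/(-43 + 5 + 2*25)*(-1/2094) = -1*5*93/(-43 + 5 + 50)*(-1/2094) = -1*5*93/12*(-1/2094) = -1*5*1/12*93*(-1/2094) = -155/4*(-1/2094) = 155/8376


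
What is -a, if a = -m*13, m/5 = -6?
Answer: -390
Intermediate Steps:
m = -30 (m = 5*(-6) = -30)
a = 390 (a = -1*(-30)*13 = 30*13 = 390)
-a = -1*390 = -390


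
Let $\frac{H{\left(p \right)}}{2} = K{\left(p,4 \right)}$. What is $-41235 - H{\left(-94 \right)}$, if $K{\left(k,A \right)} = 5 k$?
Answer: $-40295$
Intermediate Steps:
$H{\left(p \right)} = 10 p$ ($H{\left(p \right)} = 2 \cdot 5 p = 10 p$)
$-41235 - H{\left(-94 \right)} = -41235 - 10 \left(-94\right) = -41235 - -940 = -41235 + 940 = -40295$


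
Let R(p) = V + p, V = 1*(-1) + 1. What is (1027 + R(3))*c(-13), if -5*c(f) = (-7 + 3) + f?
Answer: 3502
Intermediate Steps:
V = 0 (V = -1 + 1 = 0)
R(p) = p (R(p) = 0 + p = p)
c(f) = ⅘ - f/5 (c(f) = -((-7 + 3) + f)/5 = -(-4 + f)/5 = ⅘ - f/5)
(1027 + R(3))*c(-13) = (1027 + 3)*(⅘ - ⅕*(-13)) = 1030*(⅘ + 13/5) = 1030*(17/5) = 3502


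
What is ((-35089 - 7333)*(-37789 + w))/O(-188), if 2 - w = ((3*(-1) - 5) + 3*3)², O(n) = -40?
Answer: -200380317/5 ≈ -4.0076e+7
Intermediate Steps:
w = 1 (w = 2 - ((3*(-1) - 5) + 3*3)² = 2 - ((-3 - 5) + 9)² = 2 - (-8 + 9)² = 2 - 1*1² = 2 - 1*1 = 2 - 1 = 1)
((-35089 - 7333)*(-37789 + w))/O(-188) = ((-35089 - 7333)*(-37789 + 1))/(-40) = -42422*(-37788)*(-1/40) = 1603042536*(-1/40) = -200380317/5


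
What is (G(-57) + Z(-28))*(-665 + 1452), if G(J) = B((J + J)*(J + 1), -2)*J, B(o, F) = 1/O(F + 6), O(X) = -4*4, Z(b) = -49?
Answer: -572149/16 ≈ -35759.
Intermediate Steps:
O(X) = -16
B(o, F) = -1/16 (B(o, F) = 1/(-16) = -1/16)
G(J) = -J/16
(G(-57) + Z(-28))*(-665 + 1452) = (-1/16*(-57) - 49)*(-665 + 1452) = (57/16 - 49)*787 = -727/16*787 = -572149/16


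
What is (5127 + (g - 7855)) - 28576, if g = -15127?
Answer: -46431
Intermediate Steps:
(5127 + (g - 7855)) - 28576 = (5127 + (-15127 - 7855)) - 28576 = (5127 - 22982) - 28576 = -17855 - 28576 = -46431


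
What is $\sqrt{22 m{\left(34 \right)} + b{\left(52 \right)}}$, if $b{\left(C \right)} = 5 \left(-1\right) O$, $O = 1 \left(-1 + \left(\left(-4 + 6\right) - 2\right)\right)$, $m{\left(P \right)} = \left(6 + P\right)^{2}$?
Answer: $\sqrt{35205} \approx 187.63$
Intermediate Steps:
$O = -1$ ($O = 1 \left(-1 + \left(2 - 2\right)\right) = 1 \left(-1 + 0\right) = 1 \left(-1\right) = -1$)
$b{\left(C \right)} = 5$ ($b{\left(C \right)} = 5 \left(-1\right) \left(-1\right) = \left(-5\right) \left(-1\right) = 5$)
$\sqrt{22 m{\left(34 \right)} + b{\left(52 \right)}} = \sqrt{22 \left(6 + 34\right)^{2} + 5} = \sqrt{22 \cdot 40^{2} + 5} = \sqrt{22 \cdot 1600 + 5} = \sqrt{35200 + 5} = \sqrt{35205}$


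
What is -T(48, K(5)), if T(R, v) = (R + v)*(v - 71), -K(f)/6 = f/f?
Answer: 3234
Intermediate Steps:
K(f) = -6 (K(f) = -6*f/f = -6*1 = -6)
T(R, v) = (-71 + v)*(R + v) (T(R, v) = (R + v)*(-71 + v) = (-71 + v)*(R + v))
-T(48, K(5)) = -((-6)² - 71*48 - 71*(-6) + 48*(-6)) = -(36 - 3408 + 426 - 288) = -1*(-3234) = 3234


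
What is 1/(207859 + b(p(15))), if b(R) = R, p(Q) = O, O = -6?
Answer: 1/207853 ≈ 4.8111e-6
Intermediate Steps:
p(Q) = -6
1/(207859 + b(p(15))) = 1/(207859 - 6) = 1/207853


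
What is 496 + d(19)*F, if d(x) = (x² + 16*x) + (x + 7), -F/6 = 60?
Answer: -248264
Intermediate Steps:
F = -360 (F = -6*60 = -360)
d(x) = 7 + x² + 17*x (d(x) = (x² + 16*x) + (7 + x) = 7 + x² + 17*x)
496 + d(19)*F = 496 + (7 + 19² + 17*19)*(-360) = 496 + (7 + 361 + 323)*(-360) = 496 + 691*(-360) = 496 - 248760 = -248264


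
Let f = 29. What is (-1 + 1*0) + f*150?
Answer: 4349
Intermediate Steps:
(-1 + 1*0) + f*150 = (-1 + 1*0) + 29*150 = (-1 + 0) + 4350 = -1 + 4350 = 4349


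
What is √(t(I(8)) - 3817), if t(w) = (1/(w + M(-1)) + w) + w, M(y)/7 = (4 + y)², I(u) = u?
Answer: I*√19160770/71 ≈ 61.652*I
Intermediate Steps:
M(y) = 7*(4 + y)²
t(w) = 1/(63 + w) + 2*w (t(w) = (1/(w + 7*(4 - 1)²) + w) + w = (1/(w + 7*3²) + w) + w = (1/(w + 7*9) + w) + w = (1/(w + 63) + w) + w = (1/(63 + w) + w) + w = (w + 1/(63 + w)) + w = 1/(63 + w) + 2*w)
√(t(I(8)) - 3817) = √((1 + 2*8² + 126*8)/(63 + 8) - 3817) = √((1 + 2*64 + 1008)/71 - 3817) = √((1 + 128 + 1008)/71 - 3817) = √((1/71)*1137 - 3817) = √(1137/71 - 3817) = √(-269870/71) = I*√19160770/71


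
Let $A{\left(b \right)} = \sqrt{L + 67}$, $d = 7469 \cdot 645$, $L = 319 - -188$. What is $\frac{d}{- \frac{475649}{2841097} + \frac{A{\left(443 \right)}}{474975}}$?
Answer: $- \frac{1468710928734810828481088915625}{51040467013579171453859} - \frac{18469921455737085817011375 \sqrt{574}}{51040467013579171453859} \approx -2.8784 \cdot 10^{7}$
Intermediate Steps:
$L = 507$ ($L = 319 + 188 = 507$)
$d = 4817505$
$A{\left(b \right)} = \sqrt{574}$ ($A{\left(b \right)} = \sqrt{507 + 67} = \sqrt{574}$)
$\frac{d}{- \frac{475649}{2841097} + \frac{A{\left(443 \right)}}{474975}} = \frac{4817505}{- \frac{475649}{2841097} + \frac{\sqrt{574}}{474975}}$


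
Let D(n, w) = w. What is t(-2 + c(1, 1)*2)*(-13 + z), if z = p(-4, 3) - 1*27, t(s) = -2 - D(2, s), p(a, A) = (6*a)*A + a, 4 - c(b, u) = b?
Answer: 696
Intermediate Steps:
c(b, u) = 4 - b
p(a, A) = a + 6*A*a (p(a, A) = 6*A*a + a = a + 6*A*a)
t(s) = -2 - s
z = -103 (z = -4*(1 + 6*3) - 1*27 = -4*(1 + 18) - 27 = -4*19 - 27 = -76 - 27 = -103)
t(-2 + c(1, 1)*2)*(-13 + z) = (-2 - (-2 + (4 - 1*1)*2))*(-13 - 103) = (-2 - (-2 + (4 - 1)*2))*(-116) = (-2 - (-2 + 3*2))*(-116) = (-2 - (-2 + 6))*(-116) = (-2 - 1*4)*(-116) = (-2 - 4)*(-116) = -6*(-116) = 696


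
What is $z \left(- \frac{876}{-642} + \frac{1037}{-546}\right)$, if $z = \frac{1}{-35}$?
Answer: $\frac{31243}{2044770} \approx 0.015279$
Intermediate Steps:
$z = - \frac{1}{35} \approx -0.028571$
$z \left(- \frac{876}{-642} + \frac{1037}{-546}\right) = - \frac{- \frac{876}{-642} + \frac{1037}{-546}}{35} = - \frac{\left(-876\right) \left(- \frac{1}{642}\right) + 1037 \left(- \frac{1}{546}\right)}{35} = - \frac{\frac{146}{107} - \frac{1037}{546}}{35} = \left(- \frac{1}{35}\right) \left(- \frac{31243}{58422}\right) = \frac{31243}{2044770}$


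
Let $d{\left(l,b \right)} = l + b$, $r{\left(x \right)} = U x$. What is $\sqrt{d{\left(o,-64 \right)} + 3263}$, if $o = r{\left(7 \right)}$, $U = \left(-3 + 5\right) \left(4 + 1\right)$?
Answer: $\sqrt{3269} \approx 57.175$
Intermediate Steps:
$U = 10$ ($U = 2 \cdot 5 = 10$)
$r{\left(x \right)} = 10 x$
$o = 70$ ($o = 10 \cdot 7 = 70$)
$d{\left(l,b \right)} = b + l$
$\sqrt{d{\left(o,-64 \right)} + 3263} = \sqrt{\left(-64 + 70\right) + 3263} = \sqrt{6 + 3263} = \sqrt{3269}$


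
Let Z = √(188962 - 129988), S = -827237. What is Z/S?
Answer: -√58974/827237 ≈ -0.00029356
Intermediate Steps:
Z = √58974 ≈ 242.85
Z/S = √58974/(-827237) = √58974*(-1/827237) = -√58974/827237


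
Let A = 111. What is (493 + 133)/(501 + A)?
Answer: 313/306 ≈ 1.0229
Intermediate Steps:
(493 + 133)/(501 + A) = (493 + 133)/(501 + 111) = 626/612 = 626*(1/612) = 313/306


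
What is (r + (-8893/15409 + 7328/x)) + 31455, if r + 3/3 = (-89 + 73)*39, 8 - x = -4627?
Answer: 2201972341547/71420715 ≈ 30831.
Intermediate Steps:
x = 4635 (x = 8 - 1*(-4627) = 8 + 4627 = 4635)
r = -625 (r = -1 + (-89 + 73)*39 = -1 - 16*39 = -1 - 624 = -625)
(r + (-8893/15409 + 7328/x)) + 31455 = (-625 + (-8893/15409 + 7328/4635)) + 31455 = (-625 + 71698097/71420715) + 31455 = -44566248778/71420715 + 31455 = 2201972341547/71420715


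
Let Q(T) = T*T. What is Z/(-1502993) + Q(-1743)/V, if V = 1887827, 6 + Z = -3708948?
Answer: 11568029883615/2837390766211 ≈ 4.0770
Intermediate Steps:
Z = -3708954 (Z = -6 - 3708948 = -3708954)
Q(T) = T**2
Z/(-1502993) + Q(-1743)/V = -3708954/(-1502993) + (-1743)**2/1887827 = -3708954*(-1/1502993) + 3038049*(1/1887827) = 3708954/1502993 + 3038049/1887827 = 11568029883615/2837390766211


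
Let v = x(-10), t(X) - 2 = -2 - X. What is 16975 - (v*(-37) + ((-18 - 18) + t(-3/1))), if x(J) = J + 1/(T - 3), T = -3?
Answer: 99791/6 ≈ 16632.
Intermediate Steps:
t(X) = -X (t(X) = 2 + (-2 - X) = -X)
x(J) = -⅙ + J (x(J) = J + 1/(-3 - 3) = J + 1/(-6) = J - ⅙ = -⅙ + J)
v = -61/6 (v = -⅙ - 10 = -61/6 ≈ -10.167)
16975 - (v*(-37) + ((-18 - 18) + t(-3/1))) = 16975 - (-61/6*(-37) + ((-18 - 18) - (-3)/1)) = 16975 - (2257/6 + (-36 - (-3))) = 16975 - (2257/6 + (-36 - 1*(-3))) = 16975 - (2257/6 + (-36 + 3)) = 16975 - (2257/6 - 33) = 16975 - 1*2059/6 = 16975 - 2059/6 = 99791/6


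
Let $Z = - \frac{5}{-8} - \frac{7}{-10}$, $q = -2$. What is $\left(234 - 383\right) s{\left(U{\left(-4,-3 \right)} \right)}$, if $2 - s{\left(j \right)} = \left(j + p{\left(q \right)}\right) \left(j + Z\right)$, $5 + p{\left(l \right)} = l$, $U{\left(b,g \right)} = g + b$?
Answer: $\frac{230801}{20} \approx 11540.0$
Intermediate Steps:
$U{\left(b,g \right)} = b + g$
$p{\left(l \right)} = -5 + l$
$Z = \frac{53}{40}$ ($Z = \left(-5\right) \left(- \frac{1}{8}\right) - - \frac{7}{10} = \frac{5}{8} + \frac{7}{10} = \frac{53}{40} \approx 1.325$)
$s{\left(j \right)} = 2 - \left(-7 + j\right) \left(\frac{53}{40} + j\right)$ ($s{\left(j \right)} = 2 - \left(j - 7\right) \left(j + \frac{53}{40}\right) = 2 - \left(j - 7\right) \left(\frac{53}{40} + j\right) = 2 - \left(-7 + j\right) \left(\frac{53}{40} + j\right)$)
$\left(234 - 383\right) s{\left(U{\left(-4,-3 \right)} \right)} = \left(234 - 383\right) \left(\frac{451}{40} - \left(-4 - 3\right)^{2} + \frac{227 \left(-4 - 3\right)}{40}\right) = - 149 \left(\frac{451}{40} - \left(-7\right)^{2} + \frac{227}{40} \left(-7\right)\right) = - 149 \left(\frac{451}{40} - 49 - \frac{1589}{40}\right) = \left(-149\right) \left(- \frac{1549}{20}\right) = \frac{230801}{20}$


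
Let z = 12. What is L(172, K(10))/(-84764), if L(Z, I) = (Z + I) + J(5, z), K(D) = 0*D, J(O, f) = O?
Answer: -177/84764 ≈ -0.0020882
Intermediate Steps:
K(D) = 0
L(Z, I) = 5 + I + Z (L(Z, I) = (Z + I) + 5 = (I + Z) + 5 = 5 + I + Z)
L(172, K(10))/(-84764) = (5 + 0 + 172)/(-84764) = 177*(-1/84764) = -177/84764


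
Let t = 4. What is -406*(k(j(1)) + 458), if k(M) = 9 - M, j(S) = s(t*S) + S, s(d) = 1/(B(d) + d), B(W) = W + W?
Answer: -1134973/6 ≈ -1.8916e+5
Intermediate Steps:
B(W) = 2*W
s(d) = 1/(3*d) (s(d) = 1/(2*d + d) = 1/(3*d))
j(S) = S + 1/(12*S) (j(S) = 1/(3*((4*S))) + S = (1/(4*S))/3 + S = 1/(12*S) + S = S + 1/(12*S))
-406*(k(j(1)) + 458) = -406*((9 - (1 + (1/12)/1)) + 458) = -406*((9 - (1 + (1/12)*1)) + 458) = -406*((9 - (1 + 1/12)) + 458) = -406*((9 - 1*13/12) + 458) = -406*((9 - 13/12) + 458) = -406*(95/12 + 458) = -406*5591/12 = -1134973/6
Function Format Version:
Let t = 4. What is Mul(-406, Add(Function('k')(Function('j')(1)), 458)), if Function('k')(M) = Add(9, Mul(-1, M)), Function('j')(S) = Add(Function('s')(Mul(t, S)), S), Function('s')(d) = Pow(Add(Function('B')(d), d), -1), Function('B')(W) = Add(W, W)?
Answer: Rational(-1134973, 6) ≈ -1.8916e+5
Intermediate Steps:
Function('B')(W) = Mul(2, W)
Function('s')(d) = Mul(Rational(1, 3), Pow(d, -1)) (Function('s')(d) = Pow(Add(Mul(2, d), d), -1) = Pow(Mul(3, d), -1) = Mul(Rational(1, 3), Pow(d, -1)))
Function('j')(S) = Add(S, Mul(Rational(1, 12), Pow(S, -1))) (Function('j')(S) = Add(Mul(Rational(1, 3), Pow(Mul(4, S), -1)), S) = Add(Mul(Rational(1, 3), Mul(Rational(1, 4), Pow(S, -1))), S) = Add(Mul(Rational(1, 12), Pow(S, -1)), S) = Add(S, Mul(Rational(1, 12), Pow(S, -1))))
Mul(-406, Add(Function('k')(Function('j')(1)), 458)) = Mul(-406, Add(Add(9, Mul(-1, Add(1, Mul(Rational(1, 12), Pow(1, -1))))), 458)) = Mul(-406, Add(Add(9, Mul(-1, Add(1, Mul(Rational(1, 12), 1)))), 458)) = Mul(-406, Add(Add(9, Mul(-1, Add(1, Rational(1, 12)))), 458)) = Mul(-406, Add(Add(9, Mul(-1, Rational(13, 12))), 458)) = Mul(-406, Add(Add(9, Rational(-13, 12)), 458)) = Mul(-406, Add(Rational(95, 12), 458)) = Mul(-406, Rational(5591, 12)) = Rational(-1134973, 6)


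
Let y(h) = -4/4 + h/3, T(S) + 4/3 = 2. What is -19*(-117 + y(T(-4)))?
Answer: 20140/9 ≈ 2237.8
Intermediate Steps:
T(S) = 2/3 (T(S) = -4/3 + 2 = 2/3)
y(h) = -1 + h/3 (y(h) = -4*1/4 + h*(1/3) = -1 + h/3)
-19*(-117 + y(T(-4))) = -19*(-117 + (-1 + (1/3)*(2/3))) = -19*(-117 + (-1 + 2/9)) = -19*(-117 - 7/9) = -19*(-1060/9) = 20140/9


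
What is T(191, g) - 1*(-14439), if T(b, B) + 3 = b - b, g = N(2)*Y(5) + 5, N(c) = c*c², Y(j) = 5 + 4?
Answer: 14436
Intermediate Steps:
Y(j) = 9
N(c) = c³
g = 77 (g = 2³*9 + 5 = 8*9 + 5 = 72 + 5 = 77)
T(b, B) = -3 (T(b, B) = -3 + (b - b) = -3 + 0 = -3)
T(191, g) - 1*(-14439) = -3 - 1*(-14439) = -3 + 14439 = 14436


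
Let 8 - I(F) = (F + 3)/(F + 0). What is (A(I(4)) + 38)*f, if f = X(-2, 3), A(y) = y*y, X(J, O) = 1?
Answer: 1233/16 ≈ 77.063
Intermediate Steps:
I(F) = 8 - (3 + F)/F (I(F) = 8 - (F + 3)/(F + 0) = 8 - (3 + F)/F)
A(y) = y**2
f = 1
(A(I(4)) + 38)*f = ((7 - 3/4)**2 + 38)*1 = ((25/4)**2 + 38)*1 = (625/16 + 38)*1 = (1233/16)*1 = 1233/16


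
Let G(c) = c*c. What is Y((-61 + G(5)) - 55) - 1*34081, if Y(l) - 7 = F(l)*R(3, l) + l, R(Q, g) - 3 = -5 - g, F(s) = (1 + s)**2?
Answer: 686735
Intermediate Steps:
R(Q, g) = -2 - g (R(Q, g) = 3 + (-5 - g) = -2 - g)
G(c) = c**2
Y(l) = 7 + l + (1 + l)**2*(-2 - l) (Y(l) = 7 + ((1 + l)**2*(-2 - l) + l) = 7 + (l + (1 + l)**2*(-2 - l)) = 7 + l + (1 + l)**2*(-2 - l))
Y((-61 + G(5)) - 55) - 1*34081 = (7 + ((-61 + 5**2) - 55) - (1 + ((-61 + 5**2) - 55))**2*(2 + ((-61 + 5**2) - 55))) - 1*34081 = (7 + ((-61 + 25) - 55) - (1 + ((-61 + 25) - 55))**2*(2 + ((-61 + 25) - 55))) - 34081 = (7 + (-36 - 55) - (1 + (-36 - 55))**2*(2 + (-36 - 55))) - 34081 = (7 - 91 - (1 - 91)**2*(2 - 91)) - 34081 = (7 - 91 - 1*(-90)**2*(-89)) - 34081 = (7 - 91 - 1*8100*(-89)) - 34081 = (7 - 91 + 720900) - 34081 = 720816 - 34081 = 686735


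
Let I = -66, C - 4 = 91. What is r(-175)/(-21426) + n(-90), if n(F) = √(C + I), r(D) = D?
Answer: 175/21426 + √29 ≈ 5.3933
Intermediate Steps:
C = 95 (C = 4 + 91 = 95)
n(F) = √29 (n(F) = √(95 - 66) = √29)
r(-175)/(-21426) + n(-90) = -175/(-21426) + √29 = -175*(-1/21426) + √29 = 175/21426 + √29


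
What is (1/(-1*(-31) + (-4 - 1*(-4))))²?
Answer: 1/961 ≈ 0.0010406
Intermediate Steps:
(1/(-1*(-31) + (-4 - 1*(-4))))² = (1/(31 + (-4 + 4)))² = (1/(31 + 0))² = (1/31)² = 1/961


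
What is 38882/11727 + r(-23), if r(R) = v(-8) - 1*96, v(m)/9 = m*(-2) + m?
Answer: -242566/11727 ≈ -20.684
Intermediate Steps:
v(m) = -9*m (v(m) = 9*(m*(-2) + m) = 9*(-2*m + m) = 9*(-m) = -9*m)
r(R) = -24 (r(R) = -9*(-8) - 1*96 = 72 - 96 = -24)
38882/11727 + r(-23) = 38882/11727 - 24 = -242566/11727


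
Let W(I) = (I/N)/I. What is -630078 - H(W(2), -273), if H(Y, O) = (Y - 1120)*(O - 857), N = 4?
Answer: -3790791/2 ≈ -1.8954e+6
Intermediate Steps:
W(I) = 1/4 (W(I) = (I/4)/I = 1/4)
H(Y, O) = (-1120 + Y)*(-857 + O)
-630078 - H(W(2), -273) = -630078 - (959840 - 1120*(-273) - 857*1/4 - 273*1/4) = -630078 - (959840 + 305760 - 857/4 - 273/4) = -630078 - 1*2530635/2 = -630078 - 2530635/2 = -3790791/2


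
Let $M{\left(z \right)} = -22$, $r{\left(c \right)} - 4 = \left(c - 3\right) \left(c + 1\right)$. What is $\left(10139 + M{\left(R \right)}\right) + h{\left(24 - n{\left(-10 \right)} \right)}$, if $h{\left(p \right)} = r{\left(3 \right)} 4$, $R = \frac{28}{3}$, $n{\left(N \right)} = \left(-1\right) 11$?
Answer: $10133$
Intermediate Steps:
$n{\left(N \right)} = -11$
$R = \frac{28}{3}$ ($R = 28 \cdot \frac{1}{3} = \frac{28}{3} \approx 9.3333$)
$r{\left(c \right)} = 4 + \left(1 + c\right) \left(-3 + c\right)$ ($r{\left(c \right)} = 4 + \left(c - 3\right) \left(c + 1\right) = 4 + \left(-3 + c\right) \left(1 + c\right) = 4 + \left(1 + c\right) \left(-3 + c\right)$)
$h{\left(p \right)} = 16$ ($h{\left(p \right)} = \left(1 + 3^{2} - 6\right) 4 = \left(1 + 9 - 6\right) 4 = 4 \cdot 4 = 16$)
$\left(10139 + M{\left(R \right)}\right) + h{\left(24 - n{\left(-10 \right)} \right)} = \left(10139 - 22\right) + 16 = 10117 + 16 = 10133$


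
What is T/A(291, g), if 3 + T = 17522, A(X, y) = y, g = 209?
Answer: 17519/209 ≈ 83.823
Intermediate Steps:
T = 17519 (T = -3 + 17522 = 17519)
T/A(291, g) = 17519/209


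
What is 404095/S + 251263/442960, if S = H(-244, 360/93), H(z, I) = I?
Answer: 138724142719/1328880 ≈ 1.0439e+5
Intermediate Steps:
S = 120/31 (S = 360/93 = 360*(1/93) = 120/31 ≈ 3.8710)
404095/S + 251263/442960 = 404095/(120/31) + 251263/442960 = 404095*(31/120) + 251263*(1/442960) = 2505389/24 + 251263/442960 = 138724142719/1328880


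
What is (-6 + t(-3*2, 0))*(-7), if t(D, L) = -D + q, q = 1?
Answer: -7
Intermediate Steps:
t(D, L) = 1 - D (t(D, L) = -D + 1 = 1 - D)
(-6 + t(-3*2, 0))*(-7) = (-6 + (1 - (-3)*2))*(-7) = (-6 + (1 - 1*(-6)))*(-7) = (-6 + (1 + 6))*(-7) = (-6 + 7)*(-7) = 1*(-7) = -7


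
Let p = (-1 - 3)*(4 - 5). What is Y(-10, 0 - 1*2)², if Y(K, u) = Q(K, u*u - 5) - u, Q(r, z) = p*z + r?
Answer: 144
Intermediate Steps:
p = 4 (p = -4*(-1) = 4)
Q(r, z) = r + 4*z (Q(r, z) = 4*z + r = r + 4*z)
Y(K, u) = -20 + K - u + 4*u² (Y(K, u) = (K + 4*(u*u - 5)) - u = (K + 4*(u² - 5)) - u = (K + 4*(-5 + u²)) - u = (K + (-20 + 4*u²)) - u = (-20 + K + 4*u²) - u = -20 + K - u + 4*u²)
Y(-10, 0 - 1*2)² = (-20 - 10 - (0 - 1*2) + 4*(0 - 1*2)²)² = (-20 - 10 - (0 - 2) + 4*(0 - 2)²)² = (-20 - 10 - 1*(-2) + 4*(-2)²)² = (-20 - 10 + 2 + 4*4)² = (-20 - 10 + 2 + 16)² = (-12)² = 144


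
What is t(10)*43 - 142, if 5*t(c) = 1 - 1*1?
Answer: -142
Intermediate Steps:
t(c) = 0 (t(c) = (1 - 1*1)/5 = (1 - 1)/5 = (⅕)*0 = 0)
t(10)*43 - 142 = 0*43 - 142 = 0 - 142 = -142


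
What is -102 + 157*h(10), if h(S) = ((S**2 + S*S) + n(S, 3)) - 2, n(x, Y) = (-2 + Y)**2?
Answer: 31141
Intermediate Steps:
h(S) = -1 + 2*S**2 (h(S) = ((S**2 + S*S) + (-2 + 3)**2) - 2 = ((S**2 + S**2) + 1**2) - 2 = (2*S**2 + 1) - 2 = (1 + 2*S**2) - 2 = -1 + 2*S**2)
-102 + 157*h(10) = -102 + 157*(-1 + 2*10**2) = -102 + 157*(-1 + 2*100) = -102 + 157*(-1 + 200) = -102 + 157*199 = -102 + 31243 = 31141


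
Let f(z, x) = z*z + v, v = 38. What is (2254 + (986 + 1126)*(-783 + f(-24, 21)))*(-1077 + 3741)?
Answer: -944851536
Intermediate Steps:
f(z, x) = 38 + z² (f(z, x) = z*z + 38 = z² + 38 = 38 + z²)
(2254 + (986 + 1126)*(-783 + f(-24, 21)))*(-1077 + 3741) = (2254 + (986 + 1126)*(-783 + (38 + (-24)²)))*(-1077 + 3741) = (2254 + 2112*(-783 + (38 + 576)))*2664 = (2254 + 2112*(-783 + 614))*2664 = (2254 + 2112*(-169))*2664 = (2254 - 356928)*2664 = -354674*2664 = -944851536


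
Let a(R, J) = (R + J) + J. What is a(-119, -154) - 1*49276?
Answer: -49703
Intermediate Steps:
a(R, J) = R + 2*J (a(R, J) = (J + R) + J = R + 2*J)
a(-119, -154) - 1*49276 = (-119 + 2*(-154)) - 1*49276 = (-119 - 308) - 49276 = -427 - 49276 = -49703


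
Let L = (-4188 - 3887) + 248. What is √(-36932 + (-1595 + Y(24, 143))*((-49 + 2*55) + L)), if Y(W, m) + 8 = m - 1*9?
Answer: √11371322 ≈ 3372.1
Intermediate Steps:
Y(W, m) = -17 + m (Y(W, m) = -8 + (m - 1*9) = -8 + (m - 9) = -8 + (-9 + m) = -17 + m)
L = -7827 (L = -8075 + 248 = -7827)
√(-36932 + (-1595 + Y(24, 143))*((-49 + 2*55) + L)) = √(-36932 + (-1595 + (-17 + 143))*((-49 + 2*55) - 7827)) = √(-36932 + (-1595 + 126)*((-49 + 110) - 7827)) = √(-36932 - 1469*(61 - 7827)) = √(-36932 - 1469*(-7766)) = √(-36932 + 11408254) = √11371322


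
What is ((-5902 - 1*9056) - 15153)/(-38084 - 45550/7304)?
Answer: 109965372/139105543 ≈ 0.79052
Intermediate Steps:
((-5902 - 1*9056) - 15153)/(-38084 - 45550/7304) = ((-5902 - 9056) - 15153)/(-38084 - 45550*1/7304) = (-14958 - 15153)/(-38084 - 22775/3652) = -30111/(-139105543/3652) = -30111*(-3652/139105543) = 109965372/139105543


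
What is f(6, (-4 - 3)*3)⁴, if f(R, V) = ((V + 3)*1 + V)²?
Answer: 5352009260481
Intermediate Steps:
f(R, V) = (3 + 2*V)² (f(R, V) = ((3 + V)*1 + V)² = ((3 + V) + V)² = (3 + 2*V)²)
f(6, (-4 - 3)*3)⁴ = ((3 + 2*((-4 - 3)*3))²)⁴ = ((3 + 2*(-7*3))²)⁴ = ((3 + 2*(-21))²)⁴ = ((3 - 42)²)⁴ = ((-39)²)⁴ = 1521⁴ = 5352009260481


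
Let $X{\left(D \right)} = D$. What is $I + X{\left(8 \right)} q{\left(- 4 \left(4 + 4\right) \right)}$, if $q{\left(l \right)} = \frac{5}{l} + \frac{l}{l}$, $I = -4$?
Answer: $\frac{11}{4} \approx 2.75$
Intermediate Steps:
$q{\left(l \right)} = 1 + \frac{5}{l}$ ($q{\left(l \right)} = \frac{5}{l} + 1 = 1 + \frac{5}{l}$)
$I + X{\left(8 \right)} q{\left(- 4 \left(4 + 4\right) \right)} = -4 + 8 \frac{5 - 4 \left(4 + 4\right)}{\left(-4\right) \left(4 + 4\right)} = -4 + 8 \frac{5 - 32}{\left(-4\right) 8} = -4 + 8 \frac{5 - 32}{-32} = -4 + 8 \left(\left(- \frac{1}{32}\right) \left(-27\right)\right) = -4 + 8 \cdot \frac{27}{32} = -4 + \frac{27}{4} = \frac{11}{4}$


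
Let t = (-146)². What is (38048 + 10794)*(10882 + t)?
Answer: 1572614716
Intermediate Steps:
t = 21316
(38048 + 10794)*(10882 + t) = (38048 + 10794)*(10882 + 21316) = 48842*32198 = 1572614716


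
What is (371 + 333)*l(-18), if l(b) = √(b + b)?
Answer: 4224*I ≈ 4224.0*I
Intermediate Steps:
l(b) = √2*√b (l(b) = √(2*b) = √2*√b)
(371 + 333)*l(-18) = (371 + 333)*(√2*√(-18)) = 704*(√2*(3*I*√2)) = 704*(6*I) = 4224*I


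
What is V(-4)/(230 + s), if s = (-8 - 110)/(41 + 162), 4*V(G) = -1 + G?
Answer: -1015/186288 ≈ -0.0054485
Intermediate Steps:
V(G) = -¼ + G/4 (V(G) = (-1 + G)/4 = -¼ + G/4)
s = -118/203 ≈ -0.58128
V(-4)/(230 + s) = (-¼ + (¼)*(-4))/(230 - 118/203) = (-¼ - 1)/(46572/203) = -5/4*203/46572 = -1015/186288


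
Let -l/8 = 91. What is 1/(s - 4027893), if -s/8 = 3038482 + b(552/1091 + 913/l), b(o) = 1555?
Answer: -1/28348189 ≈ -3.5276e-8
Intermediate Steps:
l = -728 (l = -8*91 = -728)
s = -24320296 (s = -8*(3038482 + 1555) = -8*3040037 = -24320296)
1/(s - 4027893) = 1/(-24320296 - 4027893) = 1/(-28348189) = -1/28348189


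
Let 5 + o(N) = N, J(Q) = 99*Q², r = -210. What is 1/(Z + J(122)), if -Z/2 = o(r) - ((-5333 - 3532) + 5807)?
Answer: 1/1467830 ≈ 6.8128e-7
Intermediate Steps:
o(N) = -5 + N
Z = -5686 (Z = -2*((-5 - 210) - ((-5333 - 3532) + 5807)) = -2*(-215 - (-8865 + 5807)) = -2*(-215 - 1*(-3058)) = -2*(-215 + 3058) = -2*2843 = -5686)
1/(Z + J(122)) = 1/(-5686 + 99*122²) = 1/(-5686 + 99*14884) = 1/(-5686 + 1473516) = 1/1467830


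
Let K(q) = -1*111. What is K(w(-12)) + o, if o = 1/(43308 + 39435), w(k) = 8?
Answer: -9184472/82743 ≈ -111.00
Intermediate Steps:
K(q) = -111
o = 1/82743 ≈ 1.2086e-5
K(w(-12)) + o = -111 + 1/82743 = -9184472/82743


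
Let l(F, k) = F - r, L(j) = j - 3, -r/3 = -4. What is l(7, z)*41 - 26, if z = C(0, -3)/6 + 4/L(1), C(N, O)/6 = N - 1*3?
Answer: -231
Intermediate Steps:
r = 12 (r = -3*(-4) = 12)
C(N, O) = -18 + 6*N (C(N, O) = 6*(N - 1*3) = 6*(N - 3) = 6*(-3 + N) = -18 + 6*N)
L(j) = -3 + j
z = -5 (z = (-18 + 6*0)/6 + 4/(-3 + 1) = (-18 + 0)*(1/6) + 4/(-2) = -18*1/6 + 4*(-1/2) = -3 - 2 = -5)
l(F, k) = -12 + F (l(F, k) = F - 1*12 = F - 12 = -12 + F)
l(7, z)*41 - 26 = (-12 + 7)*41 - 26 = -5*41 - 26 = -205 - 26 = -231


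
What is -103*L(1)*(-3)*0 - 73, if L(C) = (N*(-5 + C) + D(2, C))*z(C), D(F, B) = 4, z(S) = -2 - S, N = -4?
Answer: -73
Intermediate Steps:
L(C) = (-2 - C)*(24 - 4*C) (L(C) = (-4*(-5 + C) + 4)*(-2 - C) = ((20 - 4*C) + 4)*(-2 - C) = (24 - 4*C)*(-2 - C) = (-2 - C)*(24 - 4*C))
-103*L(1)*(-3)*0 - 73 = -103*(4*(-6 + 1)*(2 + 1))*(-3)*0 - 73 = -103*(4*(-5)*3)*(-3)*0 - 73 = -103*(-60*(-3))*0 - 73 = -18540*0 - 73 = -103*0 - 73 = 0 - 73 = -73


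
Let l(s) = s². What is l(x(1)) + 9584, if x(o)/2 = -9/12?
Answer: 38345/4 ≈ 9586.3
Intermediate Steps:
x(o) = -3/2 (x(o) = 2*(-9/12) = 2*(-9*1/12) = 2*(-¾) = -3/2)
l(x(1)) + 9584 = (-3/2)² + 9584 = 9/4 + 9584 = 38345/4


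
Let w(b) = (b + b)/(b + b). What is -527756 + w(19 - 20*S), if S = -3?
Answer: -527755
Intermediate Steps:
w(b) = 1 (w(b) = (2*b)/((2*b)) = (2*b)*(1/(2*b)) = 1)
-527756 + w(19 - 20*S) = -527756 + 1 = -527755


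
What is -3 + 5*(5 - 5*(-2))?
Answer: 72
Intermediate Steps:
-3 + 5*(5 - 5*(-2)) = -3 + 5*(5 + 10) = -3 + 5*15 = -3 + 75 = 72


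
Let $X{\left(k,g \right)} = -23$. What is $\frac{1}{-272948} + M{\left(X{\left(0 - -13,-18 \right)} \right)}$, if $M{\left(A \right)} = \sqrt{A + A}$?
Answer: $- \frac{1}{272948} + i \sqrt{46} \approx -3.6637 \cdot 10^{-6} + 6.7823 i$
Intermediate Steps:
$M{\left(A \right)} = \sqrt{2} \sqrt{A}$ ($M{\left(A \right)} = \sqrt{2 A} = \sqrt{2} \sqrt{A}$)
$\frac{1}{-272948} + M{\left(X{\left(0 - -13,-18 \right)} \right)} = \frac{1}{-272948} + \sqrt{2} \sqrt{-23} = - \frac{1}{272948} + \sqrt{2} i \sqrt{23} = - \frac{1}{272948} + i \sqrt{46}$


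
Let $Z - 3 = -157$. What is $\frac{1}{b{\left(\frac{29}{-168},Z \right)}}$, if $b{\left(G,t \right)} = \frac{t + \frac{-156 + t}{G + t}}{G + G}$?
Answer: $\frac{751129}{330680616} \approx 0.0022715$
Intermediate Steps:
$Z = -154$ ($Z = 3 - 157 = -154$)
$b{\left(G,t \right)} = \frac{t + \frac{-156 + t}{G + t}}{2 G}$
$\frac{1}{b{\left(\frac{29}{-168},Z \right)}} = \frac{1}{\frac{1}{2} \frac{1}{29 \frac{1}{-168}} \frac{1}{\frac{29}{-168} - 154} \left(-156 - 154 + \left(-154\right)^{2} + \frac{29}{-168} \left(-154\right)\right)} = \frac{1}{\frac{1}{2} \frac{1}{29 \left(- \frac{1}{168}\right)} \frac{1}{29 \left(- \frac{1}{168}\right) - 154} \left(-156 - 154 + 23716 + 29 \left(- \frac{1}{168}\right) \left(-154\right)\right)} = \frac{1}{\frac{1}{2} \frac{1}{- \frac{29}{168}} \frac{1}{- \frac{29}{168} - 154} \left(-156 - 154 + 23716 - - \frac{319}{12}\right)} = \frac{1}{\frac{1}{2} \left(- \frac{168}{29}\right) \frac{1}{- \frac{25901}{168}} \left(-156 - 154 + 23716 + \frac{319}{12}\right)} = \frac{1}{\frac{1}{2} \left(- \frac{168}{29}\right) \left(- \frac{168}{25901}\right) \frac{281191}{12}} = \frac{1}{\frac{330680616}{751129}} = \frac{751129}{330680616}$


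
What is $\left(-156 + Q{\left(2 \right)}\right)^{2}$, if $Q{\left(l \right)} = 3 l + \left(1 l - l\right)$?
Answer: $22500$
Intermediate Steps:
$Q{\left(l \right)} = 3 l$ ($Q{\left(l \right)} = 3 l + \left(l - l\right) = 3 l + 0 = 3 l$)
$\left(-156 + Q{\left(2 \right)}\right)^{2} = \left(-156 + 3 \cdot 2\right)^{2} = \left(-156 + 6\right)^{2} = \left(-150\right)^{2} = 22500$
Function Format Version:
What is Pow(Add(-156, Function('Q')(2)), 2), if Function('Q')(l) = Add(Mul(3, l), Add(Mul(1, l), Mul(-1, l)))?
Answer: 22500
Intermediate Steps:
Function('Q')(l) = Mul(3, l) (Function('Q')(l) = Add(Mul(3, l), Add(l, Mul(-1, l))) = Add(Mul(3, l), 0) = Mul(3, l))
Pow(Add(-156, Function('Q')(2)), 2) = Pow(Add(-156, Mul(3, 2)), 2) = Pow(Add(-156, 6), 2) = Pow(-150, 2) = 22500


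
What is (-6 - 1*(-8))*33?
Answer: 66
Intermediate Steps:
(-6 - 1*(-8))*33 = (-6 + 8)*33 = 2*33 = 66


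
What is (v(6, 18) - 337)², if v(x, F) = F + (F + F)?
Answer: 80089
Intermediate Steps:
v(x, F) = 3*F (v(x, F) = F + 2*F = 3*F)
(v(6, 18) - 337)² = (3*18 - 337)² = (54 - 337)² = (-283)² = 80089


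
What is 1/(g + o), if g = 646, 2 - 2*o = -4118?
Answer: 1/2706 ≈ 0.00036955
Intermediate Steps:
o = 2060 (o = 1 - 1/2*(-4118) = 1 + 2059 = 2060)
1/(g + o) = 1/(646 + 2060) = 1/2706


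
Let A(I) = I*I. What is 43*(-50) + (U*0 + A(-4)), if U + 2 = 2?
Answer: -2134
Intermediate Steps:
U = 0 (U = -2 + 2 = 0)
A(I) = I²
43*(-50) + (U*0 + A(-4)) = 43*(-50) + (0*0 + (-4)²) = -2150 + (0 + 16) = -2150 + 16 = -2134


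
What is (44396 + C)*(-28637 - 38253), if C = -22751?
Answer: -1447834050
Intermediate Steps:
(44396 + C)*(-28637 - 38253) = (44396 - 22751)*(-28637 - 38253) = 21645*(-66890) = -1447834050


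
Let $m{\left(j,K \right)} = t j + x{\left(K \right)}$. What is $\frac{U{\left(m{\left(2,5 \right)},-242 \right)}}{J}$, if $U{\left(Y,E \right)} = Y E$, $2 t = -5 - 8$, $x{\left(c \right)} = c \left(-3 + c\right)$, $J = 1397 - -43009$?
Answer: $\frac{121}{7401} \approx 0.016349$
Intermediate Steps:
$J = 44406$ ($J = 1397 + 43009 = 44406$)
$t = - \frac{13}{2}$ ($t = \frac{-5 - 8}{2} = \frac{1}{2} \left(-13\right) = - \frac{13}{2} \approx -6.5$)
$m{\left(j,K \right)} = - \frac{13 j}{2} + K \left(-3 + K\right)$
$U{\left(Y,E \right)} = E Y$
$\frac{U{\left(m{\left(2,5 \right)},-242 \right)}}{J} = \frac{\left(-242\right) \left(\left(- \frac{13}{2}\right) 2 + 5 \left(-3 + 5\right)\right)}{44406} = - 242 \left(-13 + 5 \cdot 2\right) \frac{1}{44406} = - 242 \left(-13 + 10\right) \frac{1}{44406} = \left(-242\right) \left(-3\right) \frac{1}{44406} = 726 \cdot \frac{1}{44406} = \frac{121}{7401}$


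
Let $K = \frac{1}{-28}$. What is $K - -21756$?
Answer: $\frac{609167}{28} \approx 21756.0$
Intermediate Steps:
$K = - \frac{1}{28} \approx -0.035714$
$K - -21756 = - \frac{1}{28} - -21756 = - \frac{1}{28} + 21756 = \frac{609167}{28}$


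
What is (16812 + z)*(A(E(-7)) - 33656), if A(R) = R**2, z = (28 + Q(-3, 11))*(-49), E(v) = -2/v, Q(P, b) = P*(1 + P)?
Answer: -24977874440/49 ≈ -5.0975e+8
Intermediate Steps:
z = -1666 (z = (28 - 3*(1 - 3))*(-49) = (28 - 3*(-2))*(-49) = (28 + 6)*(-49) = 34*(-49) = -1666)
(16812 + z)*(A(E(-7)) - 33656) = (16812 - 1666)*((-2/(-7))**2 - 33656) = 15146*((-2*(-1/7))**2 - 33656) = 15146*((2/7)**2 - 33656) = 15146*(4/49 - 33656) = 15146*(-1649140/49) = -24977874440/49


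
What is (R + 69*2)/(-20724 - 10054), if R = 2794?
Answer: -1466/15389 ≈ -0.095263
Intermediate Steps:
(R + 69*2)/(-20724 - 10054) = (2794 + 69*2)/(-20724 - 10054) = (2794 + 138)/(-30778) = 2932*(-1/30778) = -1466/15389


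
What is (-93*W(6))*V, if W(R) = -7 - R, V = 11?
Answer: 13299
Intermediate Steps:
(-93*W(6))*V = -93*(-7 - 1*6)*11 = -93*(-7 - 6)*11 = -93*(-13)*11 = 1209*11 = 13299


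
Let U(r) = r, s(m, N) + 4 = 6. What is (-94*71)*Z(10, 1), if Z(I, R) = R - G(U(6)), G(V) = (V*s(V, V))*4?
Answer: 313678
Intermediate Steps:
s(m, N) = 2 (s(m, N) = -4 + 6 = 2)
G(V) = 8*V (G(V) = (V*2)*4 = (2*V)*4 = 8*V)
Z(I, R) = -48 + R (Z(I, R) = R - 8*6 = R - 1*48 = R - 48 = -48 + R)
(-94*71)*Z(10, 1) = (-94*71)*(-48 + 1) = -6674*(-47) = 313678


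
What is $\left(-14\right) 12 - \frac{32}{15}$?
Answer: $- \frac{2552}{15} \approx -170.13$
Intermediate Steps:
$\left(-14\right) 12 - \frac{32}{15} = -168 - \frac{32}{15} = - \frac{2552}{15}$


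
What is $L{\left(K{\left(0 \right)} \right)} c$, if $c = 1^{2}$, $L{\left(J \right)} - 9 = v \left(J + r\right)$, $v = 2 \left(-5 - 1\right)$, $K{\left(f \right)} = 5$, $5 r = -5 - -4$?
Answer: $- \frac{243}{5} \approx -48.6$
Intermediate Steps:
$r = - \frac{1}{5}$ ($r = \frac{-5 - -4}{5} = \frac{-5 + 4}{5} = \frac{1}{5} \left(-1\right) = - \frac{1}{5} \approx -0.2$)
$v = -12$ ($v = 2 \left(-6\right) = -12$)
$L{\left(J \right)} = \frac{57}{5} - 12 J$ ($L{\left(J \right)} = 9 - 12 \left(J - \frac{1}{5}\right) = 9 - 12 \left(- \frac{1}{5} + J\right) = 9 - \left(- \frac{12}{5} + 12 J\right) = \frac{57}{5} - 12 J$)
$c = 1$
$L{\left(K{\left(0 \right)} \right)} c = \left(\frac{57}{5} - 60\right) 1 = \left(- \frac{243}{5}\right) 1 = - \frac{243}{5}$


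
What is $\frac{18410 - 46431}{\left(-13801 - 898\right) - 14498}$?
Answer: $\frac{4003}{4171} \approx 0.95972$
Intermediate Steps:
$\frac{18410 - 46431}{\left(-13801 - 898\right) - 14498} = - \frac{28021}{-14699 - 14498} = - \frac{28021}{-29197} = \left(-28021\right) \left(- \frac{1}{29197}\right) = \frac{4003}{4171}$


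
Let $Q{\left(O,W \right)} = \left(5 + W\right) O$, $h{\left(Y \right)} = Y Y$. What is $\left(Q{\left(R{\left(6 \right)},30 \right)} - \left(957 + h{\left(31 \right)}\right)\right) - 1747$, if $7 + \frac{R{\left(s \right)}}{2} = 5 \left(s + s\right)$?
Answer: $45$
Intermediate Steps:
$h{\left(Y \right)} = Y^{2}$
$R{\left(s \right)} = -14 + 20 s$ ($R{\left(s \right)} = -14 + 2 \cdot 5 \left(s + s\right) = -14 + 2 \cdot 5 \cdot 2 s = -14 + 2 \cdot 10 s = -14 + 20 s$)
$Q{\left(O,W \right)} = O \left(5 + W\right)$
$\left(Q{\left(R{\left(6 \right)},30 \right)} - \left(957 + h{\left(31 \right)}\right)\right) - 1747 = \left(\left(-14 + 20 \cdot 6\right) \left(5 + 30\right) - 1918\right) - 1747 = \left(\left(-14 + 120\right) 35 - 1918\right) - 1747 = \left(106 \cdot 35 - 1918\right) - 1747 = \left(3710 - 1918\right) - 1747 = 1792 - 1747 = 45$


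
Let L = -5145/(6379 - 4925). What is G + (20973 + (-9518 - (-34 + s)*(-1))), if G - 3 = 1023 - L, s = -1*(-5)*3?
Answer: 18124893/1454 ≈ 12466.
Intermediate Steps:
s = 15 (s = 5*3 = 15)
L = -5145/1454 ≈ -3.5385
G = 1496949/1454 (G = 3 + (1023 - 1*(-5145/1454)) = 3 + (1023 + 5145/1454) = 3 + 1492587/1454 = 1496949/1454 ≈ 1029.5)
G + (20973 + (-9518 - (-34 + s)*(-1))) = 1496949/1454 + (20973 + (-9518 - (-34 + 15)*(-1))) = 1496949/1454 + (20973 + (-9518 - (-19)*(-1))) = 1496949/1454 + (20973 + (-9518 - 1*19)) = 1496949/1454 + (20973 + (-9518 - 19)) = 1496949/1454 + (20973 - 9537) = 1496949/1454 + 11436 = 18124893/1454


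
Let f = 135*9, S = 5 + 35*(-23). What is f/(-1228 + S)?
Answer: -405/676 ≈ -0.59911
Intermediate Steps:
S = -800 (S = 5 - 805 = -800)
f = 1215
f/(-1228 + S) = 1215/(-1228 - 800) = 1215/(-2028) = 1215*(-1/2028) = -405/676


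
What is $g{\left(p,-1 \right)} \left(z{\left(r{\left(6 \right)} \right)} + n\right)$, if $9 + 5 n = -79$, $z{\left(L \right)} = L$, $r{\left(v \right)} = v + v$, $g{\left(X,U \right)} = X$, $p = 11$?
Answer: $- \frac{308}{5} \approx -61.6$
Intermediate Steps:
$r{\left(v \right)} = 2 v$
$n = - \frac{88}{5}$ ($n = - \frac{9}{5} + \frac{1}{5} \left(-79\right) = - \frac{9}{5} - \frac{79}{5} = - \frac{88}{5} \approx -17.6$)
$g{\left(p,-1 \right)} \left(z{\left(r{\left(6 \right)} \right)} + n\right) = 11 \left(2 \cdot 6 - \frac{88}{5}\right) = 11 \left(12 - \frac{88}{5}\right) = 11 \left(- \frac{28}{5}\right) = - \frac{308}{5}$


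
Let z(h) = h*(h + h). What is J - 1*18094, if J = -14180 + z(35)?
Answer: -29824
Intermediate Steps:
z(h) = 2*h**2 (z(h) = h*(2*h) = 2*h**2)
J = -11730 (J = -14180 + 2*35**2 = -14180 + 2*1225 = -14180 + 2450 = -11730)
J - 1*18094 = -11730 - 1*18094 = -11730 - 18094 = -29824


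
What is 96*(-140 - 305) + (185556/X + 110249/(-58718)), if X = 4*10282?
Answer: -6447529351409/150934619 ≈ -42717.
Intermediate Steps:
X = 41128
96*(-140 - 305) + (185556/X + 110249/(-58718)) = 96*(-140 - 305) + (185556/41128 + 110249/(-58718)) = 96*(-445) + (185556*(1/41128) + 110249*(-1/58718)) = -42720 + (46389/10282 - 110249/58718) = -42720 + 397572271/150934619 = -6447529351409/150934619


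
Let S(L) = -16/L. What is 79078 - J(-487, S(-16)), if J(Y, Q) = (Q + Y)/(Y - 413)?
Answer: 3953873/50 ≈ 79078.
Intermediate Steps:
J(Y, Q) = (Q + Y)/(-413 + Y)
79078 - J(-487, S(-16)) = 79078 - (-16/(-16) - 487)/(-413 - 487) = 79078 - (-16*(-1/16) - 487)/(-900) = 79078 - (-1)*(1 - 487)/900 = 79078 - (-1)*(-486)/900 = 79078 - 1*27/50 = 79078 - 27/50 = 3953873/50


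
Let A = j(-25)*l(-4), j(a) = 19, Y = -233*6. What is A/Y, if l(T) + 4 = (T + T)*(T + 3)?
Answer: -38/699 ≈ -0.054363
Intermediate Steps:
Y = -1398
l(T) = -4 + 2*T*(3 + T) (l(T) = -4 + (T + T)*(T + 3) = -4 + (2*T)*(3 + T) = -4 + 2*T*(3 + T))
A = 76 (A = 19*(-4 + 2*(-4)² + 6*(-4)) = 19*(-4 + 2*16 - 24) = 19*(-4 + 32 - 24) = 19*4 = 76)
A/Y = 76/(-1398) = 76*(-1/1398) = -38/699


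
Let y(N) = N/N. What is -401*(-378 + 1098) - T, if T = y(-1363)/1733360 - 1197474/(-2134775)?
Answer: -213672478183069483/740066718800 ≈ -2.8872e+5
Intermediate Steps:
y(N) = 1
T = 415131133483/740066718800 (T = 1/1733360 - 1197474/(-2134775) = 1*(1/1733360) - 1197474*(-1/2134775) = 1/1733360 + 1197474/2134775 = 415131133483/740066718800 ≈ 0.56094)
-401*(-378 + 1098) - T = -401*(-378 + 1098) - 1*415131133483/740066718800 = -401*720 - 415131133483/740066718800 = -288720 - 415131133483/740066718800 = -213672478183069483/740066718800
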